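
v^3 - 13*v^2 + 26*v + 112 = (v - 8)*(v - 7)*(v + 2)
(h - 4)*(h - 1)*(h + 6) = h^3 + h^2 - 26*h + 24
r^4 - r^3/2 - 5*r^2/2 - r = r*(r - 2)*(r + 1/2)*(r + 1)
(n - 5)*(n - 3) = n^2 - 8*n + 15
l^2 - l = l*(l - 1)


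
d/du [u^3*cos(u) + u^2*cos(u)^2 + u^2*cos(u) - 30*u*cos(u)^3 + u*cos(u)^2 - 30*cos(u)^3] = -u^3*sin(u) - u^2*sin(u) - u^2*sin(2*u) + 3*u^2*cos(u) + 90*u*sin(u)*cos(u)^2 - u*sin(2*u) + 2*u*cos(u)^2 + 2*u*cos(u) + 90*sin(u)*cos(u)^2 - 30*cos(u)^3 + cos(u)^2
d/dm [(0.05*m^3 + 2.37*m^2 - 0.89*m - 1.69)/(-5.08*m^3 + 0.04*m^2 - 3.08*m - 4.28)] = (-1.11022302462516e-16*m^5 + 12.0416*m^4 - 9.3504*m^3 - 33.6616*m^2 - 20.152*m - 1.396)/(25.8064*m^6 - 0.4064*m^5 + 31.2944*m^4 + 43.2384*m^3 + 9.144*m^2 + 26.3648*m + 18.3184)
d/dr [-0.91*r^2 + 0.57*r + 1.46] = 0.57 - 1.82*r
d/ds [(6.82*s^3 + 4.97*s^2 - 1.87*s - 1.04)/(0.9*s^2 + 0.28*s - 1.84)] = (6.138*s^4 + 3.8192*s^3 - 34.5718*s^2 - 16.4176*s + 3.732)/(0.81*s^4 + 0.504*s^3 - 3.2336*s^2 - 1.0304*s + 3.3856)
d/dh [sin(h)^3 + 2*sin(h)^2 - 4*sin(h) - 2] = (3*sin(h)^2 + 4*sin(h) - 4)*cos(h)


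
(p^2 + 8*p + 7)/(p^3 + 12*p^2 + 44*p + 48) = (p^2 + 8*p + 7)/(p^3 + 12*p^2 + 44*p + 48)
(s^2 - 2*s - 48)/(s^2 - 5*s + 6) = (s^2 - 2*s - 48)/(s^2 - 5*s + 6)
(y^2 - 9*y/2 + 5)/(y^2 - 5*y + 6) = (y - 5/2)/(y - 3)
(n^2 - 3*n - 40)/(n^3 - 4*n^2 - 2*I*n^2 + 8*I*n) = (n^2 - 3*n - 40)/(n*(n^2 - 4*n - 2*I*n + 8*I))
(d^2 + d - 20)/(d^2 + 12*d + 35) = (d - 4)/(d + 7)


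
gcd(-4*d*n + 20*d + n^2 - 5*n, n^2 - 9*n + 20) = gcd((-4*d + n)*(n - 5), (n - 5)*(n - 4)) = n - 5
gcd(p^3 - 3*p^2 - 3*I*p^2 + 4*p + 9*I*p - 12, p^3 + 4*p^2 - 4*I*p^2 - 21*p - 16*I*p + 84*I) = p^2 + p*(-3 - 4*I) + 12*I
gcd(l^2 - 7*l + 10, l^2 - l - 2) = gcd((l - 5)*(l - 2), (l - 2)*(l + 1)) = l - 2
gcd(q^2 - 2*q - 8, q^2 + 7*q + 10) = q + 2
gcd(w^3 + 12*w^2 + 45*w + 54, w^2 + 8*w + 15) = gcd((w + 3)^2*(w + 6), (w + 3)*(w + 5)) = w + 3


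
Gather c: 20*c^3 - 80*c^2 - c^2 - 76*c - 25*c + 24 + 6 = 20*c^3 - 81*c^2 - 101*c + 30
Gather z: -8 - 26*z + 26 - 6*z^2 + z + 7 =-6*z^2 - 25*z + 25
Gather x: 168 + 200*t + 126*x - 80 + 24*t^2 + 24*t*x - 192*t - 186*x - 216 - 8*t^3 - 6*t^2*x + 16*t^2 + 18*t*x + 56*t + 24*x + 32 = -8*t^3 + 40*t^2 + 64*t + x*(-6*t^2 + 42*t - 36) - 96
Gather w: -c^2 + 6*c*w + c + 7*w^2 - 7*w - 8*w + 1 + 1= -c^2 + c + 7*w^2 + w*(6*c - 15) + 2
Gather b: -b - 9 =-b - 9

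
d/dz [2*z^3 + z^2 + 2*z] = 6*z^2 + 2*z + 2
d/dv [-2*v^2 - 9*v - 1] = -4*v - 9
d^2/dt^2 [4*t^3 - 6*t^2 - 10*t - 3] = 24*t - 12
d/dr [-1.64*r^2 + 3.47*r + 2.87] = 3.47 - 3.28*r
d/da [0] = 0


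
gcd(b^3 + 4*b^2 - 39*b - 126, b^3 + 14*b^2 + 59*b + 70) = b + 7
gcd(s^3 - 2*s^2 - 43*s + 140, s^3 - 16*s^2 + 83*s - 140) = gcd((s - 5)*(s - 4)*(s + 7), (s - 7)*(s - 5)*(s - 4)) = s^2 - 9*s + 20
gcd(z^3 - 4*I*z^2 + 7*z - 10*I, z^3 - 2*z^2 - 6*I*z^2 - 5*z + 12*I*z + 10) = z^2 - 6*I*z - 5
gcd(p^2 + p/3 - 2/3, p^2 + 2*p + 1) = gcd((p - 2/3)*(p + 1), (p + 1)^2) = p + 1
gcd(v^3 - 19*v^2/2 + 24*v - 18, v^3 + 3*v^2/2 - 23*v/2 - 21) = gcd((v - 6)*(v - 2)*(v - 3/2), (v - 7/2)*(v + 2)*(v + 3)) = 1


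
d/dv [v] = 1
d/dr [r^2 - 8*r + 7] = 2*r - 8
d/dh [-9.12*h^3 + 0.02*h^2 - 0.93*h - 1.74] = -27.36*h^2 + 0.04*h - 0.93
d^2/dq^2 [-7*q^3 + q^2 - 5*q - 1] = 2 - 42*q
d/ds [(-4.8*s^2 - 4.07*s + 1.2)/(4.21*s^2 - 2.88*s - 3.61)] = (30.9587*s^2 + 24.552*s + 18.1487)/(17.7241*s^4 - 24.2496*s^3 - 22.1018*s^2 + 20.7936*s + 13.0321)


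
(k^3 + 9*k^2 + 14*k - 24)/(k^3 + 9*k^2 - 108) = (k^2 + 3*k - 4)/(k^2 + 3*k - 18)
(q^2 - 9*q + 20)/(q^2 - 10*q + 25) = (q - 4)/(q - 5)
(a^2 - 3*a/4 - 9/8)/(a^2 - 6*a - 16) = (-8*a^2 + 6*a + 9)/(8*(-a^2 + 6*a + 16))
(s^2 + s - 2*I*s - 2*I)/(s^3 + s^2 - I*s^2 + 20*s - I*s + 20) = (s - 2*I)/(s^2 - I*s + 20)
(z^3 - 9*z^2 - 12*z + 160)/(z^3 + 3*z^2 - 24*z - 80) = (z - 8)/(z + 4)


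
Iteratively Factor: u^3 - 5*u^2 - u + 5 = (u - 1)*(u^2 - 4*u - 5) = (u - 5)*(u - 1)*(u + 1)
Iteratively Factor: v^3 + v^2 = (v)*(v^2 + v) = v*(v + 1)*(v)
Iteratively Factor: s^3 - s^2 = (s)*(s^2 - s) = s^2*(s - 1)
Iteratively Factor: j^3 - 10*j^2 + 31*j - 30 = (j - 5)*(j^2 - 5*j + 6) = (j - 5)*(j - 2)*(j - 3)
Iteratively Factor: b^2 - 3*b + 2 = (b - 1)*(b - 2)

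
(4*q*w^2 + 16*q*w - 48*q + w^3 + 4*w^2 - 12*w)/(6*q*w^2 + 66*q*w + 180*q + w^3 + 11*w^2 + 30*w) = (4*q*w - 8*q + w^2 - 2*w)/(6*q*w + 30*q + w^2 + 5*w)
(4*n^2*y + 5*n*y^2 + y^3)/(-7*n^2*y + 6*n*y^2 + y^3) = (4*n^2 + 5*n*y + y^2)/(-7*n^2 + 6*n*y + y^2)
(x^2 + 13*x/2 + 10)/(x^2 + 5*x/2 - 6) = (2*x + 5)/(2*x - 3)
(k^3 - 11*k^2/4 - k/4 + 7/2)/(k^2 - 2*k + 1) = (4*k^3 - 11*k^2 - k + 14)/(4*(k^2 - 2*k + 1))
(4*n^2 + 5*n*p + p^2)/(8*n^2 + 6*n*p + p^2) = (n + p)/(2*n + p)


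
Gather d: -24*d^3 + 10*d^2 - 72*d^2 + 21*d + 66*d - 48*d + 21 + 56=-24*d^3 - 62*d^2 + 39*d + 77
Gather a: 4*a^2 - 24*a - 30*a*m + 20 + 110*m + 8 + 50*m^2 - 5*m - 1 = 4*a^2 + a*(-30*m - 24) + 50*m^2 + 105*m + 27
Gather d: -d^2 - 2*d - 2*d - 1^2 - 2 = -d^2 - 4*d - 3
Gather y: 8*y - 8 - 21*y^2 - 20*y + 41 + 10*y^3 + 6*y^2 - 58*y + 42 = 10*y^3 - 15*y^2 - 70*y + 75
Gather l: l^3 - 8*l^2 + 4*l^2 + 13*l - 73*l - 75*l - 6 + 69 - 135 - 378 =l^3 - 4*l^2 - 135*l - 450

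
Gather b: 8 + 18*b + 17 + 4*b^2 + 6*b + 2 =4*b^2 + 24*b + 27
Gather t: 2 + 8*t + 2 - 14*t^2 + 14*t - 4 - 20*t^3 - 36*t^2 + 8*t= -20*t^3 - 50*t^2 + 30*t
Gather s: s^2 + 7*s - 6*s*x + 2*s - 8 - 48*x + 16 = s^2 + s*(9 - 6*x) - 48*x + 8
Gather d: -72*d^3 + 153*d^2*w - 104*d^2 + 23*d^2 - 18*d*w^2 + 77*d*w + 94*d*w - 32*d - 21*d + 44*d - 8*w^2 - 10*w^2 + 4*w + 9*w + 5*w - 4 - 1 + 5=-72*d^3 + d^2*(153*w - 81) + d*(-18*w^2 + 171*w - 9) - 18*w^2 + 18*w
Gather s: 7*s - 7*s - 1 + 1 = 0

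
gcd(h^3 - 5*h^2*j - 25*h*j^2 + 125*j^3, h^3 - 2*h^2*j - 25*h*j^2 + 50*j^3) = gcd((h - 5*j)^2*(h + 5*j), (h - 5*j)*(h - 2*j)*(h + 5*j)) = h^2 - 25*j^2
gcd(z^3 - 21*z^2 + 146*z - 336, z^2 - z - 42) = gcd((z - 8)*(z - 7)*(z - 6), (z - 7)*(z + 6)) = z - 7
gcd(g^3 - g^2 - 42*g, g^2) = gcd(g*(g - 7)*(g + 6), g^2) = g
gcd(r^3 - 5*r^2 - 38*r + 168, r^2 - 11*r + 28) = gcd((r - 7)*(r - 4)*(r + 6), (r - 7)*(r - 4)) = r^2 - 11*r + 28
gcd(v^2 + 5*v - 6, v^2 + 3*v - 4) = v - 1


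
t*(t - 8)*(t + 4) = t^3 - 4*t^2 - 32*t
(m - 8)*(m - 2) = m^2 - 10*m + 16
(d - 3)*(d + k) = d^2 + d*k - 3*d - 3*k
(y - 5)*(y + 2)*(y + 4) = y^3 + y^2 - 22*y - 40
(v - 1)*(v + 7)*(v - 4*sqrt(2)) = v^3 - 4*sqrt(2)*v^2 + 6*v^2 - 24*sqrt(2)*v - 7*v + 28*sqrt(2)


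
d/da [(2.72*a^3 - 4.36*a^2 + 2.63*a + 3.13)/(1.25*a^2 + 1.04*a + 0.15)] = (3.4*a^4 + 5.6576*a^3 - 6.5979*a^2 - 9.133*a - 2.8607)/(1.5625*a^4 + 2.6*a^3 + 1.4566*a^2 + 0.312*a + 0.0225)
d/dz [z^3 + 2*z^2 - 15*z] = 3*z^2 + 4*z - 15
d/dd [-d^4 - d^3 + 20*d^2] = d*(-4*d^2 - 3*d + 40)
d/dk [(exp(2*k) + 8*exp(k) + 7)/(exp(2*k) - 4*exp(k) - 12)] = (-12*exp(2*k) - 38*exp(k) - 68)*exp(k)/(exp(4*k) - 8*exp(3*k) - 8*exp(2*k) + 96*exp(k) + 144)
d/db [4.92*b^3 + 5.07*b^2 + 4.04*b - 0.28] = 14.76*b^2 + 10.14*b + 4.04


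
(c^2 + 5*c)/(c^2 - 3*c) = (c + 5)/(c - 3)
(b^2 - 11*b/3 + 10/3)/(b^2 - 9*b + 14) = (b - 5/3)/(b - 7)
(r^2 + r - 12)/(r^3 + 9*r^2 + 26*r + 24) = (r - 3)/(r^2 + 5*r + 6)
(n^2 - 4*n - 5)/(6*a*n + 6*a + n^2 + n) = (n - 5)/(6*a + n)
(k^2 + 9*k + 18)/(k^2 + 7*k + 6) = (k + 3)/(k + 1)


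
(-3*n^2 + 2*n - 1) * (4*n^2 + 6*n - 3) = -12*n^4 - 10*n^3 + 17*n^2 - 12*n + 3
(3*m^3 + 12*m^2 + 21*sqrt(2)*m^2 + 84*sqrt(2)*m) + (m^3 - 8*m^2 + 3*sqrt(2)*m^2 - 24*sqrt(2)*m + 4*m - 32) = 4*m^3 + 4*m^2 + 24*sqrt(2)*m^2 + 4*m + 60*sqrt(2)*m - 32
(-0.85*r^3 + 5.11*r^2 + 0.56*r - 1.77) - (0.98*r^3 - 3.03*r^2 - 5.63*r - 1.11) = -1.83*r^3 + 8.14*r^2 + 6.19*r - 0.66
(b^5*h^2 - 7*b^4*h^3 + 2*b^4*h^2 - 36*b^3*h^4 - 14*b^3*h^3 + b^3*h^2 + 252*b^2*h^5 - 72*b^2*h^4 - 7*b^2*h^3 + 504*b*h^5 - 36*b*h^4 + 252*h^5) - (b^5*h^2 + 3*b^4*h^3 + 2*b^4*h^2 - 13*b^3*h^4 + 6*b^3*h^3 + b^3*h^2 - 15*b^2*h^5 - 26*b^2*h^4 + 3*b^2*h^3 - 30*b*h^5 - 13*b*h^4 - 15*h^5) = -10*b^4*h^3 - 23*b^3*h^4 - 20*b^3*h^3 + 267*b^2*h^5 - 46*b^2*h^4 - 10*b^2*h^3 + 534*b*h^5 - 23*b*h^4 + 267*h^5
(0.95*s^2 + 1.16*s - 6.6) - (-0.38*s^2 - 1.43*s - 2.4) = 1.33*s^2 + 2.59*s - 4.2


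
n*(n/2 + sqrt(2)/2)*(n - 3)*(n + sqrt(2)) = n^4/2 - 3*n^3/2 + sqrt(2)*n^3 - 3*sqrt(2)*n^2 + n^2 - 3*n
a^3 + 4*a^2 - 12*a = a*(a - 2)*(a + 6)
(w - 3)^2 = w^2 - 6*w + 9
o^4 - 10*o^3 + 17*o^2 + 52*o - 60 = (o - 6)*(o - 5)*(o - 1)*(o + 2)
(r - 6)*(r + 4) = r^2 - 2*r - 24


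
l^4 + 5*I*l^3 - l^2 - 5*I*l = l*(l + 5*I)*(-I*l - I)*(I*l - I)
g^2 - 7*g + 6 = (g - 6)*(g - 1)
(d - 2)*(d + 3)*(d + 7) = d^3 + 8*d^2 + d - 42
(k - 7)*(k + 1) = k^2 - 6*k - 7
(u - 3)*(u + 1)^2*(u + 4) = u^4 + 3*u^3 - 9*u^2 - 23*u - 12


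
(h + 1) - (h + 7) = -6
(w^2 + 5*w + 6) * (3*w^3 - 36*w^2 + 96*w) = 3*w^5 - 21*w^4 - 66*w^3 + 264*w^2 + 576*w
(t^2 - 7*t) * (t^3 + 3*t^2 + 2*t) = t^5 - 4*t^4 - 19*t^3 - 14*t^2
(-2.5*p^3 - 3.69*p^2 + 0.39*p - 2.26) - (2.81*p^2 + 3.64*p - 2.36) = -2.5*p^3 - 6.5*p^2 - 3.25*p + 0.1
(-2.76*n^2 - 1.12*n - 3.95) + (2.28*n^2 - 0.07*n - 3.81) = -0.48*n^2 - 1.19*n - 7.76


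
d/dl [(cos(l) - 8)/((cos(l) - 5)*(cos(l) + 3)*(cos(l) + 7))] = (-157*cos(l) - 19*cos(2*l) + cos(3*l) + 655)*sin(l)/(2*(cos(l) - 5)^2*(cos(l) + 3)^2*(cos(l) + 7)^2)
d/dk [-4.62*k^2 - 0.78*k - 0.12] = -9.24*k - 0.78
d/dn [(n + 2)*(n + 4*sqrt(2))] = 2*n + 2 + 4*sqrt(2)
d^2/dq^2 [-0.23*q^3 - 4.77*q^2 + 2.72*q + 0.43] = -1.38*q - 9.54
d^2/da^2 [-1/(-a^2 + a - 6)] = 2*(-a^2 + a + (2*a - 1)^2 - 6)/(a^2 - a + 6)^3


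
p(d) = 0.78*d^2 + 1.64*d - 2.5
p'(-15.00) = -21.76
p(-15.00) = 148.40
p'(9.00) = 15.68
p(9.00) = 75.44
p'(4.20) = 8.19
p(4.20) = 18.15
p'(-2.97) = -2.99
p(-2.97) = -0.49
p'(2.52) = 5.57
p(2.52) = 6.59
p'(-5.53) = -6.99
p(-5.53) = 12.28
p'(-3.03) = -3.09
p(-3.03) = -0.31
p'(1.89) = 4.59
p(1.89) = 3.39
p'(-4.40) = -5.22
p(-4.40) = 5.38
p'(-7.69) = -10.36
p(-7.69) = 31.01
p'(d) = 1.56*d + 1.64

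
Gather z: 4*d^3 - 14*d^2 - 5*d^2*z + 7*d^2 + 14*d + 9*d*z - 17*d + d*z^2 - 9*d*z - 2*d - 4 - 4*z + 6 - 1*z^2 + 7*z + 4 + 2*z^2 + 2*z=4*d^3 - 7*d^2 - 5*d + z^2*(d + 1) + z*(5 - 5*d^2) + 6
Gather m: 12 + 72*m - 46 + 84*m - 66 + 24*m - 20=180*m - 120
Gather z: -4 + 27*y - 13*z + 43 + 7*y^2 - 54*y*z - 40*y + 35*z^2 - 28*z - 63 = 7*y^2 - 13*y + 35*z^2 + z*(-54*y - 41) - 24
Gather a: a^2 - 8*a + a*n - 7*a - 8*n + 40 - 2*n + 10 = a^2 + a*(n - 15) - 10*n + 50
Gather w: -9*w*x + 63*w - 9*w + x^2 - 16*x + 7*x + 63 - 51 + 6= w*(54 - 9*x) + x^2 - 9*x + 18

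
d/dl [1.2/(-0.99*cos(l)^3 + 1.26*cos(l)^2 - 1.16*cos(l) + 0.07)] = (-3.564*cos(l)^2 + 3.024*cos(l) - 1.392)*sin(l)/(0.99*cos(l)^3 - 1.26*cos(l)^2 + 1.16*cos(l) - 0.07)^2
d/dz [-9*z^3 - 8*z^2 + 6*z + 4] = -27*z^2 - 16*z + 6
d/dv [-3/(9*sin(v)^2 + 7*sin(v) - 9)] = 3*(18*sin(v) + 7)*cos(v)/(7*sin(v) - 9*cos(v)^2)^2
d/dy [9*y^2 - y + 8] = 18*y - 1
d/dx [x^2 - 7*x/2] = 2*x - 7/2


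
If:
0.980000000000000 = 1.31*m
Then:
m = 0.75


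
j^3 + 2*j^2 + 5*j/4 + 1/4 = (j + 1/2)^2*(j + 1)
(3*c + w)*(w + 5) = 3*c*w + 15*c + w^2 + 5*w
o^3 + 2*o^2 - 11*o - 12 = (o - 3)*(o + 1)*(o + 4)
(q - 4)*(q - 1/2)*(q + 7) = q^3 + 5*q^2/2 - 59*q/2 + 14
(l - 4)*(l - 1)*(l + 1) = l^3 - 4*l^2 - l + 4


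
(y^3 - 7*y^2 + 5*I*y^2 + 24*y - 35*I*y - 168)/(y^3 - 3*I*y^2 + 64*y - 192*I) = (y - 7)/(y - 8*I)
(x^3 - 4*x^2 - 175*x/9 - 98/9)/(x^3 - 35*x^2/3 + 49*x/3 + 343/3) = (x + 2/3)/(x - 7)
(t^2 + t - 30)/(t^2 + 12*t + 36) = (t - 5)/(t + 6)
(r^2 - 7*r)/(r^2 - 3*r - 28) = r/(r + 4)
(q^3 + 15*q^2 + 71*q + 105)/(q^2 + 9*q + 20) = (q^2 + 10*q + 21)/(q + 4)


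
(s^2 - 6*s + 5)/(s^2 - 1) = (s - 5)/(s + 1)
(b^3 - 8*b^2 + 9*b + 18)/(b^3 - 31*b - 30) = (b - 3)/(b + 5)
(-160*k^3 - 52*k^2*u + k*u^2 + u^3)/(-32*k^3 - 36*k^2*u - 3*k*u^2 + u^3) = (5*k + u)/(k + u)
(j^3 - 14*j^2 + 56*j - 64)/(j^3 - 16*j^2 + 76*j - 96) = (j - 4)/(j - 6)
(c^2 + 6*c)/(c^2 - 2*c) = (c + 6)/(c - 2)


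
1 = 1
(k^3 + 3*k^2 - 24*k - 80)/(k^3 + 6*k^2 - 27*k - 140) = (k + 4)/(k + 7)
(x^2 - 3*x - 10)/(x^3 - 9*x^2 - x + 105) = (x + 2)/(x^2 - 4*x - 21)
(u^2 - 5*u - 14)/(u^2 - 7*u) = (u + 2)/u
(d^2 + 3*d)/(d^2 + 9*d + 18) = d/(d + 6)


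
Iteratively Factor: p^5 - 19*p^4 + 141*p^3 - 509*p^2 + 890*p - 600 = (p - 2)*(p^4 - 17*p^3 + 107*p^2 - 295*p + 300) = (p - 3)*(p - 2)*(p^3 - 14*p^2 + 65*p - 100) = (p - 4)*(p - 3)*(p - 2)*(p^2 - 10*p + 25) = (p - 5)*(p - 4)*(p - 3)*(p - 2)*(p - 5)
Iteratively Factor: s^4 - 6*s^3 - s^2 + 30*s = (s + 2)*(s^3 - 8*s^2 + 15*s) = s*(s + 2)*(s^2 - 8*s + 15) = s*(s - 5)*(s + 2)*(s - 3)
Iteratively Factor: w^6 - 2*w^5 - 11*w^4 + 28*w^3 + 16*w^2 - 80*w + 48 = (w + 2)*(w^5 - 4*w^4 - 3*w^3 + 34*w^2 - 52*w + 24) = (w - 1)*(w + 2)*(w^4 - 3*w^3 - 6*w^2 + 28*w - 24) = (w - 2)*(w - 1)*(w + 2)*(w^3 - w^2 - 8*w + 12) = (w - 2)*(w - 1)*(w + 2)*(w + 3)*(w^2 - 4*w + 4) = (w - 2)^2*(w - 1)*(w + 2)*(w + 3)*(w - 2)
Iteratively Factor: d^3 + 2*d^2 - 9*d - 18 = (d + 2)*(d^2 - 9) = (d + 2)*(d + 3)*(d - 3)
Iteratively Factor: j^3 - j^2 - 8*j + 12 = (j - 2)*(j^2 + j - 6) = (j - 2)^2*(j + 3)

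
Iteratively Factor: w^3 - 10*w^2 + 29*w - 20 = (w - 1)*(w^2 - 9*w + 20) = (w - 4)*(w - 1)*(w - 5)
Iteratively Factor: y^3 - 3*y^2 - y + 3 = (y - 3)*(y^2 - 1) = (y - 3)*(y - 1)*(y + 1)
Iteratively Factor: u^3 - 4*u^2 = (u - 4)*(u^2) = u*(u - 4)*(u)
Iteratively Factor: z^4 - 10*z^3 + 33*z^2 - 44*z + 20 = (z - 5)*(z^3 - 5*z^2 + 8*z - 4) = (z - 5)*(z - 2)*(z^2 - 3*z + 2) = (z - 5)*(z - 2)^2*(z - 1)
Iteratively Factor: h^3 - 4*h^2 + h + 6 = (h + 1)*(h^2 - 5*h + 6) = (h - 3)*(h + 1)*(h - 2)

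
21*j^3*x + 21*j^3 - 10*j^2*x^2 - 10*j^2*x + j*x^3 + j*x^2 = (-7*j + x)*(-3*j + x)*(j*x + j)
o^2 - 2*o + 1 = (o - 1)^2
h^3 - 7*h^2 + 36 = (h - 6)*(h - 3)*(h + 2)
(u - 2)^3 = u^3 - 6*u^2 + 12*u - 8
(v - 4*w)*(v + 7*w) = v^2 + 3*v*w - 28*w^2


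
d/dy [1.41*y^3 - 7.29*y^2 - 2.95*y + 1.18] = 4.23*y^2 - 14.58*y - 2.95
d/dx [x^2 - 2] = 2*x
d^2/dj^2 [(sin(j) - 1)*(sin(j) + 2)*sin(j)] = -9*sin(j)^3 - 4*sin(j)^2 + 8*sin(j) + 2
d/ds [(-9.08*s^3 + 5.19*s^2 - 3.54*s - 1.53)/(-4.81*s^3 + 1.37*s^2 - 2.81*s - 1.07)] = (12.5243*s^4 + 16.9748*s^3 - 2.6652*s^2 - 6.9144*s - 0.5115)/(23.1361*s^6 - 13.1794*s^5 + 28.9091*s^4 + 2.594*s^3 + 4.9643*s^2 + 6.0134*s + 1.1449)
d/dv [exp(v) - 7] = exp(v)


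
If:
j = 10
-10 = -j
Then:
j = 10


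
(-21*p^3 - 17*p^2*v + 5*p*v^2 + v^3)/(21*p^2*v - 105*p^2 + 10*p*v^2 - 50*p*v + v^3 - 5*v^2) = (-3*p^2 - 2*p*v + v^2)/(3*p*v - 15*p + v^2 - 5*v)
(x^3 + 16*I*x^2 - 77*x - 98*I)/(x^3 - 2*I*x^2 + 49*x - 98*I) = (x^2 + 9*I*x - 14)/(x^2 - 9*I*x - 14)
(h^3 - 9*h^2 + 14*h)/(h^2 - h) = (h^2 - 9*h + 14)/(h - 1)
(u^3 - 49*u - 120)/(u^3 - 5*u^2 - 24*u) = (u + 5)/u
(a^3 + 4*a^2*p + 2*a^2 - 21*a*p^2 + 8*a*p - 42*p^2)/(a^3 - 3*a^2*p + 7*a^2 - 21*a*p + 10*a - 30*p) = (a + 7*p)/(a + 5)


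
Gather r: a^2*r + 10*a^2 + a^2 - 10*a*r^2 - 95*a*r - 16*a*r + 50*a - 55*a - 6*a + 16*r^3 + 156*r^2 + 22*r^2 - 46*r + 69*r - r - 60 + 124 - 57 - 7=11*a^2 - 11*a + 16*r^3 + r^2*(178 - 10*a) + r*(a^2 - 111*a + 22)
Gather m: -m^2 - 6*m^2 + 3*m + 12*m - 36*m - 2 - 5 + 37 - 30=-7*m^2 - 21*m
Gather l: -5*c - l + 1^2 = -5*c - l + 1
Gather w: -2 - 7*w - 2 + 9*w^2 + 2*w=9*w^2 - 5*w - 4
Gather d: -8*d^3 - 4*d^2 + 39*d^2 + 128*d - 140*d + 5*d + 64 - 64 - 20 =-8*d^3 + 35*d^2 - 7*d - 20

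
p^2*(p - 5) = p^3 - 5*p^2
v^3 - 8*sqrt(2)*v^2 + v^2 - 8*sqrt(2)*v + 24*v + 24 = (v + 1)*(v - 6*sqrt(2))*(v - 2*sqrt(2))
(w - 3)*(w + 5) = w^2 + 2*w - 15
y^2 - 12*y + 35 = (y - 7)*(y - 5)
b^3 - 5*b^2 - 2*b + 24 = (b - 4)*(b - 3)*(b + 2)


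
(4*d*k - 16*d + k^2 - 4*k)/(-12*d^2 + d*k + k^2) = (4 - k)/(3*d - k)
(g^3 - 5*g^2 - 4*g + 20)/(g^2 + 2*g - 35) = (g^2 - 4)/(g + 7)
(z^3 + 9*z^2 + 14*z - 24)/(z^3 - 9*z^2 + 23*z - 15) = (z^2 + 10*z + 24)/(z^2 - 8*z + 15)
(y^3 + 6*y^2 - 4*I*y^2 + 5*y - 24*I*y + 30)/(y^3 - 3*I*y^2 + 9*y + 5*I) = (y + 6)/(y + I)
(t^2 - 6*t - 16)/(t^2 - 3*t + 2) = (t^2 - 6*t - 16)/(t^2 - 3*t + 2)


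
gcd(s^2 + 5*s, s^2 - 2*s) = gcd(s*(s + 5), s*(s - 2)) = s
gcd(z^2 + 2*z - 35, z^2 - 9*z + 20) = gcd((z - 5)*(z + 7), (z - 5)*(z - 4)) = z - 5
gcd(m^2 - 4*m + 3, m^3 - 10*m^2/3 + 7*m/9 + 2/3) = m - 3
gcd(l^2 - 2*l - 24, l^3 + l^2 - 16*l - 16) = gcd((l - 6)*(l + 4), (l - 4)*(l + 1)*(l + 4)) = l + 4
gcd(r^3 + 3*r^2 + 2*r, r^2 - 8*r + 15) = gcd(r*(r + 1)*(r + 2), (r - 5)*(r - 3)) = 1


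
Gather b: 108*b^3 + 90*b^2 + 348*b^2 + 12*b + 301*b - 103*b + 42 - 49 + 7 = 108*b^3 + 438*b^2 + 210*b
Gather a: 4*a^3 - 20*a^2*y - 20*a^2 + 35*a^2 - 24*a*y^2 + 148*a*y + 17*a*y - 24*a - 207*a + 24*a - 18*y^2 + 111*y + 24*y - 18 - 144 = 4*a^3 + a^2*(15 - 20*y) + a*(-24*y^2 + 165*y - 207) - 18*y^2 + 135*y - 162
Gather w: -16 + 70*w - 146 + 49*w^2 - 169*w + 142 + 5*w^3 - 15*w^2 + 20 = 5*w^3 + 34*w^2 - 99*w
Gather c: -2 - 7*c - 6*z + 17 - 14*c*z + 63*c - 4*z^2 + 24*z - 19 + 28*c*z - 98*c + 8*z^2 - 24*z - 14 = c*(14*z - 42) + 4*z^2 - 6*z - 18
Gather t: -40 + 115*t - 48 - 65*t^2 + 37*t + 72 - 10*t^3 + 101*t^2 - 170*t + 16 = -10*t^3 + 36*t^2 - 18*t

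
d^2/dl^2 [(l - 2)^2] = 2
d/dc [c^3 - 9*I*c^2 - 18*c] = 3*c^2 - 18*I*c - 18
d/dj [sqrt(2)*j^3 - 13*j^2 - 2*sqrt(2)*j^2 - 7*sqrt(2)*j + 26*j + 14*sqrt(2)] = 3*sqrt(2)*j^2 - 26*j - 4*sqrt(2)*j - 7*sqrt(2) + 26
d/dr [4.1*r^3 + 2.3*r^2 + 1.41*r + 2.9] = 12.3*r^2 + 4.6*r + 1.41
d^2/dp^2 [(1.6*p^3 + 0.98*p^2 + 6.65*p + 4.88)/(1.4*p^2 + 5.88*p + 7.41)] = (-7.105427357601e-15*p^5 + 87.37456*p^3 + 414.66936*p^2 + 354.22812*p - 235.67586)/(2.744*p^6 + 34.5744*p^5 + 188.78328*p^4 + 569.292192*p^3 + 999.202932*p^2 + 968.578884*p + 406.869021)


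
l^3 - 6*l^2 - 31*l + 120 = (l - 8)*(l - 3)*(l + 5)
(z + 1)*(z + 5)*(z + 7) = z^3 + 13*z^2 + 47*z + 35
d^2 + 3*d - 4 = (d - 1)*(d + 4)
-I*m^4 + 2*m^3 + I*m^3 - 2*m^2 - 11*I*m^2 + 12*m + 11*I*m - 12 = (m - 3*I)*(m + I)*(m + 4*I)*(-I*m + I)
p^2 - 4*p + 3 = (p - 3)*(p - 1)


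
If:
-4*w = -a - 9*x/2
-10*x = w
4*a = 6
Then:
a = 3/2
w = 30/89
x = -3/89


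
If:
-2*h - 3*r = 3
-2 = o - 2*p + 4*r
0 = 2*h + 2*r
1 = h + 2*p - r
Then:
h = 3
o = 5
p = -5/2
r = -3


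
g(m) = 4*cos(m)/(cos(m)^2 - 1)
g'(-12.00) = 44.33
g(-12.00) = -11.72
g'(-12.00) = 44.33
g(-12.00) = -11.72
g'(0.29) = 328.16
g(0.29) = -46.88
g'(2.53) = 35.30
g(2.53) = 9.93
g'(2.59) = 47.96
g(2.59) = 12.41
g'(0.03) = 296296.31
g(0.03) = -4443.78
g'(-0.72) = -21.84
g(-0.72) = -6.92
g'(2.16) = 9.11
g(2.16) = 3.22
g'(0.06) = 37037.07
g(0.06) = -1110.44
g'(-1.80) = -4.55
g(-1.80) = 0.96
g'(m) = -4*sin(m)/(cos(m)^2 - 1) + 8*sin(m)*cos(m)^2/(cos(m)^2 - 1)^2 = 4*(cos(m)^2 + 1)/sin(m)^3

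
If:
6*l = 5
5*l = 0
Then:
No Solution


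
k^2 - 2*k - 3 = (k - 3)*(k + 1)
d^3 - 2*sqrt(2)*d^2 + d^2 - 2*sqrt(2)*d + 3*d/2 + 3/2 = (d + 1)*(d - 3*sqrt(2)/2)*(d - sqrt(2)/2)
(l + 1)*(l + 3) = l^2 + 4*l + 3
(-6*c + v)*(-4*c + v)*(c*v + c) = 24*c^3*v + 24*c^3 - 10*c^2*v^2 - 10*c^2*v + c*v^3 + c*v^2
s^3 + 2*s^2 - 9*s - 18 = (s - 3)*(s + 2)*(s + 3)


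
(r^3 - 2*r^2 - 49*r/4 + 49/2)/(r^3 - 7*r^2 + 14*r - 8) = (r^2 - 49/4)/(r^2 - 5*r + 4)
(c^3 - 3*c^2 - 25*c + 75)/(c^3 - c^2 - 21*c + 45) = (c - 5)/(c - 3)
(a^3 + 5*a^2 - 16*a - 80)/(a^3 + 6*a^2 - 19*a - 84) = (a^2 + 9*a + 20)/(a^2 + 10*a + 21)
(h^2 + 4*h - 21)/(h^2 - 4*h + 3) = (h + 7)/(h - 1)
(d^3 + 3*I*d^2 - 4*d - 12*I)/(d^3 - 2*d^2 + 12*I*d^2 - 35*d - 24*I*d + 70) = (d^2 + d*(2 + 3*I) + 6*I)/(d^2 + 12*I*d - 35)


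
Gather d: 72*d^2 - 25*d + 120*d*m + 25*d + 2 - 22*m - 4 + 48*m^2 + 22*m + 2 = 72*d^2 + 120*d*m + 48*m^2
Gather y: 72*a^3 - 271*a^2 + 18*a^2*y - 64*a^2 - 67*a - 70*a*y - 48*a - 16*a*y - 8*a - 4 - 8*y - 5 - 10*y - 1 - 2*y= 72*a^3 - 335*a^2 - 123*a + y*(18*a^2 - 86*a - 20) - 10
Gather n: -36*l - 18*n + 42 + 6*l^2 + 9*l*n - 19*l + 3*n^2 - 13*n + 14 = 6*l^2 - 55*l + 3*n^2 + n*(9*l - 31) + 56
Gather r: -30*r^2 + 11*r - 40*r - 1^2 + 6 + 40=-30*r^2 - 29*r + 45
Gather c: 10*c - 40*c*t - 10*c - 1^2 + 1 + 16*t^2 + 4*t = -40*c*t + 16*t^2 + 4*t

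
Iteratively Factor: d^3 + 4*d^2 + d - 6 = (d + 3)*(d^2 + d - 2) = (d + 2)*(d + 3)*(d - 1)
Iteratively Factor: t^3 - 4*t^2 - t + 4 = (t - 1)*(t^2 - 3*t - 4) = (t - 4)*(t - 1)*(t + 1)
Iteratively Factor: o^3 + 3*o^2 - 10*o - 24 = (o + 4)*(o^2 - o - 6) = (o - 3)*(o + 4)*(o + 2)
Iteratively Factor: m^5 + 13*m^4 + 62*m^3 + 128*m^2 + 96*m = (m)*(m^4 + 13*m^3 + 62*m^2 + 128*m + 96) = m*(m + 4)*(m^3 + 9*m^2 + 26*m + 24) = m*(m + 2)*(m + 4)*(m^2 + 7*m + 12) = m*(m + 2)*(m + 4)^2*(m + 3)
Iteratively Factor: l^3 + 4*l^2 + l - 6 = (l + 2)*(l^2 + 2*l - 3) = (l + 2)*(l + 3)*(l - 1)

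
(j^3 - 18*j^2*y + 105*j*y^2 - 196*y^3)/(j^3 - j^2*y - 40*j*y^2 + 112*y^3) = (-j^2 + 14*j*y - 49*y^2)/(-j^2 - 3*j*y + 28*y^2)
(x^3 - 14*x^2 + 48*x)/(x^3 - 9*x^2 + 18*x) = (x - 8)/(x - 3)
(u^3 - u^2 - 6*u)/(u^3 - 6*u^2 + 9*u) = (u + 2)/(u - 3)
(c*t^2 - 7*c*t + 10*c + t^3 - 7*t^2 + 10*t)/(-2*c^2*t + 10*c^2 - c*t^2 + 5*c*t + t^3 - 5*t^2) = (t - 2)/(-2*c + t)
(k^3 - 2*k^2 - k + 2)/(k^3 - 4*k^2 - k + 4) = (k - 2)/(k - 4)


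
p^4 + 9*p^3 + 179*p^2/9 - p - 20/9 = (p - 1/3)*(p + 1/3)*(p + 4)*(p + 5)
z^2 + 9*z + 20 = (z + 4)*(z + 5)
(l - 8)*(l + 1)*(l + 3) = l^3 - 4*l^2 - 29*l - 24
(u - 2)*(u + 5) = u^2 + 3*u - 10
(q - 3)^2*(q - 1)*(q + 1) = q^4 - 6*q^3 + 8*q^2 + 6*q - 9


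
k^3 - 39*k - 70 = (k - 7)*(k + 2)*(k + 5)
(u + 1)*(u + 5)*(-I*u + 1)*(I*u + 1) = u^4 + 6*u^3 + 6*u^2 + 6*u + 5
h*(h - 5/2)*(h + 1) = h^3 - 3*h^2/2 - 5*h/2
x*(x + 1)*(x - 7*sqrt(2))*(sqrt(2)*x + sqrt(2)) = sqrt(2)*x^4 - 14*x^3 + 2*sqrt(2)*x^3 - 28*x^2 + sqrt(2)*x^2 - 14*x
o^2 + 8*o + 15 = (o + 3)*(o + 5)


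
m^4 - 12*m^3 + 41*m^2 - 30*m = m*(m - 6)*(m - 5)*(m - 1)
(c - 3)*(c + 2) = c^2 - c - 6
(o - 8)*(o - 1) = o^2 - 9*o + 8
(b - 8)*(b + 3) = b^2 - 5*b - 24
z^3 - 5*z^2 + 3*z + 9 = (z - 3)^2*(z + 1)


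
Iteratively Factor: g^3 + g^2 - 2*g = (g + 2)*(g^2 - g) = (g - 1)*(g + 2)*(g)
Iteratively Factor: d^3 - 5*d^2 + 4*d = (d - 4)*(d^2 - d) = (d - 4)*(d - 1)*(d)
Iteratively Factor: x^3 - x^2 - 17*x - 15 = (x + 1)*(x^2 - 2*x - 15) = (x + 1)*(x + 3)*(x - 5)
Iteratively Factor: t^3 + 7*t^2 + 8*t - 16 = (t + 4)*(t^2 + 3*t - 4) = (t + 4)^2*(t - 1)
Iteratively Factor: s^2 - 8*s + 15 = (s - 3)*(s - 5)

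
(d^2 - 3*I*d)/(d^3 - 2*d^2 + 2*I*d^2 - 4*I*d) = (d - 3*I)/(d^2 + 2*d*(-1 + I) - 4*I)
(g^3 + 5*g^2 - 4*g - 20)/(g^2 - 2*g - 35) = (g^2 - 4)/(g - 7)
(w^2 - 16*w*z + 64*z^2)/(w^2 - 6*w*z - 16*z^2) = (w - 8*z)/(w + 2*z)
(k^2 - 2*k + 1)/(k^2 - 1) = (k - 1)/(k + 1)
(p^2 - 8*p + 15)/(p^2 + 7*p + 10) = (p^2 - 8*p + 15)/(p^2 + 7*p + 10)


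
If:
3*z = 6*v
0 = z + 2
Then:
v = -1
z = -2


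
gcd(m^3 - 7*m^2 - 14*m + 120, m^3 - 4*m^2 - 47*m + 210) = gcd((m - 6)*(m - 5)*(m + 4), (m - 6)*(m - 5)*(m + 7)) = m^2 - 11*m + 30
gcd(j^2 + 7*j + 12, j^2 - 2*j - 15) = j + 3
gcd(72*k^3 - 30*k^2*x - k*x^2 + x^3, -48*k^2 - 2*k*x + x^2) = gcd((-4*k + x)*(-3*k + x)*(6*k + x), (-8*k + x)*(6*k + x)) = 6*k + x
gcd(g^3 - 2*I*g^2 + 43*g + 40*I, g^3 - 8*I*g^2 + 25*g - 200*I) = g^2 - 3*I*g + 40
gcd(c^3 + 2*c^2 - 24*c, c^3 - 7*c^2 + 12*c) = c^2 - 4*c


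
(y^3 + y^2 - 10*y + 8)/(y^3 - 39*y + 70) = (y^2 + 3*y - 4)/(y^2 + 2*y - 35)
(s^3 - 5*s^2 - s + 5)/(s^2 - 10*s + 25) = (s^2 - 1)/(s - 5)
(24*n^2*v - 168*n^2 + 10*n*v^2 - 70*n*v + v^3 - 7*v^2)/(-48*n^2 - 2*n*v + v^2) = (4*n*v - 28*n + v^2 - 7*v)/(-8*n + v)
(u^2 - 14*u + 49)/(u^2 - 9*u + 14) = (u - 7)/(u - 2)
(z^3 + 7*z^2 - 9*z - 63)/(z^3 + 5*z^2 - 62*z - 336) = (z^2 - 9)/(z^2 - 2*z - 48)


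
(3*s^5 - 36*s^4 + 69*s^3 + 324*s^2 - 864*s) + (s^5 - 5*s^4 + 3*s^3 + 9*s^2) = 4*s^5 - 41*s^4 + 72*s^3 + 333*s^2 - 864*s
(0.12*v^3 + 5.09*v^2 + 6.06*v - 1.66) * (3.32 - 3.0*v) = -0.36*v^4 - 14.8716*v^3 - 1.2812*v^2 + 25.0992*v - 5.5112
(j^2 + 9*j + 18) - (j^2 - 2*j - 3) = 11*j + 21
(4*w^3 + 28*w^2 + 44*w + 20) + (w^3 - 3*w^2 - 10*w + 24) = 5*w^3 + 25*w^2 + 34*w + 44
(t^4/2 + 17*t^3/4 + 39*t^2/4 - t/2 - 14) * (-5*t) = -5*t^5/2 - 85*t^4/4 - 195*t^3/4 + 5*t^2/2 + 70*t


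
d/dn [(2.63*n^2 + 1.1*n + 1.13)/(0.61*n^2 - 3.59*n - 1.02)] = (-10.1127*n^2 - 6.7438*n + 2.9347)/(0.3721*n^4 - 4.3798*n^3 + 11.6437*n^2 + 7.3236*n + 1.0404)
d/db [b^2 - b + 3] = 2*b - 1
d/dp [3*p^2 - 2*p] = 6*p - 2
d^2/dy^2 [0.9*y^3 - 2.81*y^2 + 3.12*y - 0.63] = 5.4*y - 5.62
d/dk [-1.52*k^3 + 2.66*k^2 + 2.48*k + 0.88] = -4.56*k^2 + 5.32*k + 2.48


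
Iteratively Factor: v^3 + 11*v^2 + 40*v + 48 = (v + 4)*(v^2 + 7*v + 12) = (v + 4)^2*(v + 3)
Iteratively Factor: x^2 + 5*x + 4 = (x + 1)*(x + 4)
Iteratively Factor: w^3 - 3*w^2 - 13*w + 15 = (w - 5)*(w^2 + 2*w - 3) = (w - 5)*(w - 1)*(w + 3)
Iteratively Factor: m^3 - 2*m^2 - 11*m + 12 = (m - 1)*(m^2 - m - 12) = (m - 1)*(m + 3)*(m - 4)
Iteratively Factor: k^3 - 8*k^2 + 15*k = (k - 5)*(k^2 - 3*k) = (k - 5)*(k - 3)*(k)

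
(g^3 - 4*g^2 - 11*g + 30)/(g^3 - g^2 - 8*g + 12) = (g - 5)/(g - 2)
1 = 1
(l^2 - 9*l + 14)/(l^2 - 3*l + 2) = (l - 7)/(l - 1)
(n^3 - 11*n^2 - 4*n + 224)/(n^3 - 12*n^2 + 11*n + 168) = (n + 4)/(n + 3)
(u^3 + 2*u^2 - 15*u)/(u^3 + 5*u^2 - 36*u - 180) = u*(u - 3)/(u^2 - 36)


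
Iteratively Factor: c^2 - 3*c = (c)*(c - 3)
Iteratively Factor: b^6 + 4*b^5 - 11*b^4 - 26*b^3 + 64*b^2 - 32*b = (b + 4)*(b^5 - 11*b^3 + 18*b^2 - 8*b) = (b - 2)*(b + 4)*(b^4 + 2*b^3 - 7*b^2 + 4*b) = b*(b - 2)*(b + 4)*(b^3 + 2*b^2 - 7*b + 4) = b*(b - 2)*(b + 4)^2*(b^2 - 2*b + 1) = b*(b - 2)*(b - 1)*(b + 4)^2*(b - 1)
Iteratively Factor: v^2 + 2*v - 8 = (v - 2)*(v + 4)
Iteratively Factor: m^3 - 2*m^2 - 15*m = (m - 5)*(m^2 + 3*m) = m*(m - 5)*(m + 3)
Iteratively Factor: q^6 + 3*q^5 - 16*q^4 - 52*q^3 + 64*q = (q)*(q^5 + 3*q^4 - 16*q^3 - 52*q^2 + 64) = q*(q - 1)*(q^4 + 4*q^3 - 12*q^2 - 64*q - 64) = q*(q - 4)*(q - 1)*(q^3 + 8*q^2 + 20*q + 16) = q*(q - 4)*(q - 1)*(q + 4)*(q^2 + 4*q + 4) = q*(q - 4)*(q - 1)*(q + 2)*(q + 4)*(q + 2)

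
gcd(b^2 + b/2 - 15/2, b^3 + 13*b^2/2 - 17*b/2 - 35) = b - 5/2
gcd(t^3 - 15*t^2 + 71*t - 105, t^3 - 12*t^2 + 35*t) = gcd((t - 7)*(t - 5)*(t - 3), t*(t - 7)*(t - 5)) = t^2 - 12*t + 35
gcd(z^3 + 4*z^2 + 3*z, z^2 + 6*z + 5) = z + 1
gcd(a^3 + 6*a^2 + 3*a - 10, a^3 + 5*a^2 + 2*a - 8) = a^2 + a - 2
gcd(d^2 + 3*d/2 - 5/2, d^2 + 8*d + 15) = 1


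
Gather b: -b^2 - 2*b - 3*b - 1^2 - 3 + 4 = -b^2 - 5*b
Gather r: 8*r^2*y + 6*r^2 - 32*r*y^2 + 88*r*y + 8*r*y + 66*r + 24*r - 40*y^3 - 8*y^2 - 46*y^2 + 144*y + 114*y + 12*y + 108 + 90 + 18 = r^2*(8*y + 6) + r*(-32*y^2 + 96*y + 90) - 40*y^3 - 54*y^2 + 270*y + 216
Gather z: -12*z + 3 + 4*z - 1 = 2 - 8*z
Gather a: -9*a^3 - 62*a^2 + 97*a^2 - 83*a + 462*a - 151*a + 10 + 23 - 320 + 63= -9*a^3 + 35*a^2 + 228*a - 224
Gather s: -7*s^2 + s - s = -7*s^2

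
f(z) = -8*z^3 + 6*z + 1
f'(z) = 6 - 24*z^2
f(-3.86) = 437.94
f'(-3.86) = -351.59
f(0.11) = 1.65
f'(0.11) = 5.71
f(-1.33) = 11.84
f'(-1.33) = -36.45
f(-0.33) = -0.69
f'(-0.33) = 3.39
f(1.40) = -12.55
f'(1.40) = -41.04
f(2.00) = -51.00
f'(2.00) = -90.00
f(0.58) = 2.92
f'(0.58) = -2.07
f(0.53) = 2.99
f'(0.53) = -0.74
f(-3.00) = 199.00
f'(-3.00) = -210.00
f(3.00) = -197.00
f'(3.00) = -210.00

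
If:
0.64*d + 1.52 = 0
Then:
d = -2.38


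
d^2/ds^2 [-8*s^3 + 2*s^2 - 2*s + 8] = 4 - 48*s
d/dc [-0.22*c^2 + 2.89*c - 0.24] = 2.89 - 0.44*c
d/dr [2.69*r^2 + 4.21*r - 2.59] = 5.38*r + 4.21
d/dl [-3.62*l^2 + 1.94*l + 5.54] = 1.94 - 7.24*l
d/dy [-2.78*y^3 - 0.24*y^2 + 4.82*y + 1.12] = -8.34*y^2 - 0.48*y + 4.82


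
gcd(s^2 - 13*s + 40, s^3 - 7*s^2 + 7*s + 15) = s - 5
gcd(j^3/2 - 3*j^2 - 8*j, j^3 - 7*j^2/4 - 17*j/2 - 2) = j + 2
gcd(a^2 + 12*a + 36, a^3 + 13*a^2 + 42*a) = a + 6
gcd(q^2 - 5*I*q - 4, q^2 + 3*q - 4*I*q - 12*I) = q - 4*I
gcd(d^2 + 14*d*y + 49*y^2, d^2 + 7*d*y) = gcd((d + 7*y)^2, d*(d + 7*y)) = d + 7*y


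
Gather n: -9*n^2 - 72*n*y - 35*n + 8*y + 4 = -9*n^2 + n*(-72*y - 35) + 8*y + 4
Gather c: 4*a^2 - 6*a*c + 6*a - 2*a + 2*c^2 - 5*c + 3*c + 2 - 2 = 4*a^2 + 4*a + 2*c^2 + c*(-6*a - 2)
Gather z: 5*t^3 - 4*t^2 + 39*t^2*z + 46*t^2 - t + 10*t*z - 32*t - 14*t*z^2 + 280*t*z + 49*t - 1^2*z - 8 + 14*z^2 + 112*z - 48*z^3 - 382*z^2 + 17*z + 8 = 5*t^3 + 42*t^2 + 16*t - 48*z^3 + z^2*(-14*t - 368) + z*(39*t^2 + 290*t + 128)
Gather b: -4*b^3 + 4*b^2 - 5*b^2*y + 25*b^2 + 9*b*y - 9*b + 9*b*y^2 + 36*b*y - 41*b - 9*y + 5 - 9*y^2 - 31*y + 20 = -4*b^3 + b^2*(29 - 5*y) + b*(9*y^2 + 45*y - 50) - 9*y^2 - 40*y + 25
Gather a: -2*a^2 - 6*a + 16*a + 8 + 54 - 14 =-2*a^2 + 10*a + 48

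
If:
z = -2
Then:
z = -2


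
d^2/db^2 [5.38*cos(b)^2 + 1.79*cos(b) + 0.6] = -1.79*cos(b) - 10.76*cos(2*b)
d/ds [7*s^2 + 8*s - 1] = 14*s + 8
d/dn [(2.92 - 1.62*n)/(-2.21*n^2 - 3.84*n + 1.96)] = (-3.5802*n^2 + 12.9064*n + 8.0376)/(4.8841*n^4 + 16.9728*n^3 + 6.0824*n^2 - 15.0528*n + 3.8416)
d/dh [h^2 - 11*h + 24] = 2*h - 11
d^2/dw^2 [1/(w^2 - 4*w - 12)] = 2*(w^2 - 4*w - 4*(w - 2)^2 - 12)/(-w^2 + 4*w + 12)^3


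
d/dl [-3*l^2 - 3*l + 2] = -6*l - 3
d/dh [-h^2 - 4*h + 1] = -2*h - 4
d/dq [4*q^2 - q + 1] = 8*q - 1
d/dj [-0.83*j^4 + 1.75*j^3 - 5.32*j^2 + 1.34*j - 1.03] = -3.32*j^3 + 5.25*j^2 - 10.64*j + 1.34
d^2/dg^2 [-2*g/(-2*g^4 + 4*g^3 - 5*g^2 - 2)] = 4*g*(4*g^2*(4*g^2 - 6*g + 5)^2 + (-20*g^2 + 24*g - 15)*(2*g^4 - 4*g^3 + 5*g^2 + 2))/(2*g^4 - 4*g^3 + 5*g^2 + 2)^3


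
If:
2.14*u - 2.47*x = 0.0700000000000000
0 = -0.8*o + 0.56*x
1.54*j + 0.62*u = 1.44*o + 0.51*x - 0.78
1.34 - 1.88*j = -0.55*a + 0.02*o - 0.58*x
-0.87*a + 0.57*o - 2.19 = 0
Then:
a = 0.13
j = 2.49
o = 4.05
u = 6.71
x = 5.78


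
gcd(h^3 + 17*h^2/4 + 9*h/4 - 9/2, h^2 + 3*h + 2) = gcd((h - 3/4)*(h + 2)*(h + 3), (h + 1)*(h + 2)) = h + 2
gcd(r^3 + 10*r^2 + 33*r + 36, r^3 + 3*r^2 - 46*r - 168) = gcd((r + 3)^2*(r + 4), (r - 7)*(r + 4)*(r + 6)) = r + 4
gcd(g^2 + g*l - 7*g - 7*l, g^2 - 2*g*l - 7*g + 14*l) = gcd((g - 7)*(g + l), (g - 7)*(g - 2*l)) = g - 7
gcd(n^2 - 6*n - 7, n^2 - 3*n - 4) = n + 1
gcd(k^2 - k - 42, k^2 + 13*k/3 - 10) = k + 6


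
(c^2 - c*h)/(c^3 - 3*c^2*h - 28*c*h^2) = (-c + h)/(-c^2 + 3*c*h + 28*h^2)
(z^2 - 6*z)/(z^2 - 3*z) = (z - 6)/(z - 3)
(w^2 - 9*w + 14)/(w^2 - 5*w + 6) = (w - 7)/(w - 3)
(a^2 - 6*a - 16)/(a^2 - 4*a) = (a^2 - 6*a - 16)/(a*(a - 4))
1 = 1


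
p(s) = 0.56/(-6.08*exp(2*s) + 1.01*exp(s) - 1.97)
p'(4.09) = 0.00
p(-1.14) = -0.25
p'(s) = 0.56*(12.16*exp(2*s) - 1.01*exp(s))/(-6.08*exp(2*s) + 1.01*exp(s) - 1.97)^2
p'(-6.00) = 0.00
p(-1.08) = -0.24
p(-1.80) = -0.28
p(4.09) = -0.00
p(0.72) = -0.02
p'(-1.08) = 0.11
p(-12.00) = -0.28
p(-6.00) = -0.28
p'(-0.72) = 0.16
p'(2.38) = 0.00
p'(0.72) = 0.04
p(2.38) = -0.00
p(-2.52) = -0.29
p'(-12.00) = 0.00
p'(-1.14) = 0.10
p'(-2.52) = -0.00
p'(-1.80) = 0.02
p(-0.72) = -0.19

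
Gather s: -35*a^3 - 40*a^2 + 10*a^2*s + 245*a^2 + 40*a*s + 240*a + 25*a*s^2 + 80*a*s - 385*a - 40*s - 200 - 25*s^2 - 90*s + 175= -35*a^3 + 205*a^2 - 145*a + s^2*(25*a - 25) + s*(10*a^2 + 120*a - 130) - 25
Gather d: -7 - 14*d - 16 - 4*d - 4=-18*d - 27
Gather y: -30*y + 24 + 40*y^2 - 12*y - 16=40*y^2 - 42*y + 8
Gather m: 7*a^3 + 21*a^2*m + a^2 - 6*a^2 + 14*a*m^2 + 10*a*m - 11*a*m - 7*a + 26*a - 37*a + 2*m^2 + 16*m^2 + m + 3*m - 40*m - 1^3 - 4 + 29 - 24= 7*a^3 - 5*a^2 - 18*a + m^2*(14*a + 18) + m*(21*a^2 - a - 36)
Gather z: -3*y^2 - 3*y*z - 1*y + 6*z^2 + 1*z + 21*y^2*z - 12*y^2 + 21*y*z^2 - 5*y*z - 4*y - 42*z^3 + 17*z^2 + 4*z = -15*y^2 - 5*y - 42*z^3 + z^2*(21*y + 23) + z*(21*y^2 - 8*y + 5)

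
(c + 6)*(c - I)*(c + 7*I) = c^3 + 6*c^2 + 6*I*c^2 + 7*c + 36*I*c + 42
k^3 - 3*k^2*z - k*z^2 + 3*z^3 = (k - 3*z)*(k - z)*(k + z)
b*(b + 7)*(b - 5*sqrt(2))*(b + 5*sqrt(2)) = b^4 + 7*b^3 - 50*b^2 - 350*b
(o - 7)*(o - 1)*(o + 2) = o^3 - 6*o^2 - 9*o + 14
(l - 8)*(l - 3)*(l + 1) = l^3 - 10*l^2 + 13*l + 24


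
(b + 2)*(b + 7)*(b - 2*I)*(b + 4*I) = b^4 + 9*b^3 + 2*I*b^3 + 22*b^2 + 18*I*b^2 + 72*b + 28*I*b + 112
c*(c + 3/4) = c^2 + 3*c/4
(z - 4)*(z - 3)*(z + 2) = z^3 - 5*z^2 - 2*z + 24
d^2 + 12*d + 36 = (d + 6)^2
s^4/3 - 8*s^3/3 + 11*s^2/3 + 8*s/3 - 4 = (s/3 + 1/3)*(s - 6)*(s - 2)*(s - 1)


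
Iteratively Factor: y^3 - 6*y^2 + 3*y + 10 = (y - 2)*(y^2 - 4*y - 5) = (y - 5)*(y - 2)*(y + 1)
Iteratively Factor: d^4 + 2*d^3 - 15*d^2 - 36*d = (d - 4)*(d^3 + 6*d^2 + 9*d) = d*(d - 4)*(d^2 + 6*d + 9) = d*(d - 4)*(d + 3)*(d + 3)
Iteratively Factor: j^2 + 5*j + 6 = (j + 2)*(j + 3)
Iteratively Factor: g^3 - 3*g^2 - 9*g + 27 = (g - 3)*(g^2 - 9) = (g - 3)^2*(g + 3)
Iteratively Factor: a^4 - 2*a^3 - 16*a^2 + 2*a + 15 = (a + 3)*(a^3 - 5*a^2 - a + 5) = (a - 5)*(a + 3)*(a^2 - 1) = (a - 5)*(a - 1)*(a + 3)*(a + 1)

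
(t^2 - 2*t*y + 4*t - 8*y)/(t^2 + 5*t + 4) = (t - 2*y)/(t + 1)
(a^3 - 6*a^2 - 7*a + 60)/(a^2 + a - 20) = (a^2 - 2*a - 15)/(a + 5)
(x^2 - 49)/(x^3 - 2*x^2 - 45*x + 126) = (x - 7)/(x^2 - 9*x + 18)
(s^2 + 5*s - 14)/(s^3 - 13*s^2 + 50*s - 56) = (s + 7)/(s^2 - 11*s + 28)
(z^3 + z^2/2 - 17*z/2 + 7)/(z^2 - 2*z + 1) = (z^2 + 3*z/2 - 7)/(z - 1)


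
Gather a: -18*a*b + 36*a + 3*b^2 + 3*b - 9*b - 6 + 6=a*(36 - 18*b) + 3*b^2 - 6*b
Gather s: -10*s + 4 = 4 - 10*s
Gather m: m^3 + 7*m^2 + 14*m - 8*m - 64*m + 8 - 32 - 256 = m^3 + 7*m^2 - 58*m - 280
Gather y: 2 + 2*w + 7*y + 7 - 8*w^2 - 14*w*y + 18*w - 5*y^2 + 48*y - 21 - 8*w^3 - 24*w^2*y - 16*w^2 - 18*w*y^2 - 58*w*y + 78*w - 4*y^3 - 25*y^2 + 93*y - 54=-8*w^3 - 24*w^2 + 98*w - 4*y^3 + y^2*(-18*w - 30) + y*(-24*w^2 - 72*w + 148) - 66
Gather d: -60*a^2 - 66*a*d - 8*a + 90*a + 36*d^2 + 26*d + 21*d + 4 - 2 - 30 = -60*a^2 + 82*a + 36*d^2 + d*(47 - 66*a) - 28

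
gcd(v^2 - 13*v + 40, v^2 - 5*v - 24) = v - 8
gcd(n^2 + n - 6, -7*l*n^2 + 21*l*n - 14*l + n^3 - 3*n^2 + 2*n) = n - 2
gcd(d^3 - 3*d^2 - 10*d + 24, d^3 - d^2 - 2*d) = d - 2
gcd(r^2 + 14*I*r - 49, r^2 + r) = 1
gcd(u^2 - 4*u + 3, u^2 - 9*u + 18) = u - 3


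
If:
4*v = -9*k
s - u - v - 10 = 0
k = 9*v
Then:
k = 0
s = u + 10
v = 0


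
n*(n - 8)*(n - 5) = n^3 - 13*n^2 + 40*n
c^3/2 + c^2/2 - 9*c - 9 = (c/2 + 1/2)*(c - 3*sqrt(2))*(c + 3*sqrt(2))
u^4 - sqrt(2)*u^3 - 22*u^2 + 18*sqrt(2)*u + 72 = (u - 3*sqrt(2))*(u - 2*sqrt(2))*(u + sqrt(2))*(u + 3*sqrt(2))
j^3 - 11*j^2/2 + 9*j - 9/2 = (j - 3)*(j - 3/2)*(j - 1)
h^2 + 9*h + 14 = (h + 2)*(h + 7)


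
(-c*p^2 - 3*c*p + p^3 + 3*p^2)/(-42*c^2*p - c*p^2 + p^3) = (c*p + 3*c - p^2 - 3*p)/(42*c^2 + c*p - p^2)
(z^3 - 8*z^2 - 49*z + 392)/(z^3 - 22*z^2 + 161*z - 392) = (z + 7)/(z - 7)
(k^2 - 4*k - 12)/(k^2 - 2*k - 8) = (k - 6)/(k - 4)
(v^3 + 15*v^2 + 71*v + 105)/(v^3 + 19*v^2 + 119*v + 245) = (v + 3)/(v + 7)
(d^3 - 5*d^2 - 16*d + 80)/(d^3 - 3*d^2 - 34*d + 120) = (d + 4)/(d + 6)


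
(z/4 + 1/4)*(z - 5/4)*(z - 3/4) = z^3/4 - z^2/4 - 17*z/64 + 15/64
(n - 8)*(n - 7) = n^2 - 15*n + 56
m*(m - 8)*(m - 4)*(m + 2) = m^4 - 10*m^3 + 8*m^2 + 64*m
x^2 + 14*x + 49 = (x + 7)^2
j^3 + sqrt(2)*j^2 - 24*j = j*(j - 3*sqrt(2))*(j + 4*sqrt(2))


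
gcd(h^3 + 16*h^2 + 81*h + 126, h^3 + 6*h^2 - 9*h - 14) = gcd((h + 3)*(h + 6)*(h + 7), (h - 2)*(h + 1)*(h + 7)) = h + 7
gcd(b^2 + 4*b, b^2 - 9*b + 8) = 1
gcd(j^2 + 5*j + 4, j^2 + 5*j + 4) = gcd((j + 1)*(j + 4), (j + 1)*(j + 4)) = j^2 + 5*j + 4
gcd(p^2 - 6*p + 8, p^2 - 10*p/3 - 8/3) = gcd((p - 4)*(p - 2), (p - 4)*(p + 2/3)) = p - 4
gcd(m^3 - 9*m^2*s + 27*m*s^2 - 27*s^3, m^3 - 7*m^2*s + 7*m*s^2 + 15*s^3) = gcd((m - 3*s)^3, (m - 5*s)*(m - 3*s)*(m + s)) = -m + 3*s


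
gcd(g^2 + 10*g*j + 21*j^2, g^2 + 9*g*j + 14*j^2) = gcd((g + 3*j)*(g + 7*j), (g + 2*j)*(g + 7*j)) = g + 7*j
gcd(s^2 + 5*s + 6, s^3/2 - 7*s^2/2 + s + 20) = s + 2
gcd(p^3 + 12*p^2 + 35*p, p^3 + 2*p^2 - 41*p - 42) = p + 7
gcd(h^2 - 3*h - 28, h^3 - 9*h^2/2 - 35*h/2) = h - 7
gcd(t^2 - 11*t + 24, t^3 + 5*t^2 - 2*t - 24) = 1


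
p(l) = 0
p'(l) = 0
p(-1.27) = 0.00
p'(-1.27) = 0.00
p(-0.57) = 0.00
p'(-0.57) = 0.00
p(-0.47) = 0.00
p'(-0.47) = 0.00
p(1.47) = 0.00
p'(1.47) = 0.00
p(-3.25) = 0.00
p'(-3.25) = 0.00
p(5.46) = 0.00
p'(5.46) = 0.00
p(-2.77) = 0.00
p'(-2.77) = 0.00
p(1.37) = 0.00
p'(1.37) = 0.00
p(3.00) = 0.00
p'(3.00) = 0.00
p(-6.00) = 0.00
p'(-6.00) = 0.00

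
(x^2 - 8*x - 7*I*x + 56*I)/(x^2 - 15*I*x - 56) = (x - 8)/(x - 8*I)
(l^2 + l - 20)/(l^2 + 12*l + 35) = (l - 4)/(l + 7)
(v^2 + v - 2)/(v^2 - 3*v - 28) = (-v^2 - v + 2)/(-v^2 + 3*v + 28)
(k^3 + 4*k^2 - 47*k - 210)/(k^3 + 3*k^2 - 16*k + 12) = (k^2 - 2*k - 35)/(k^2 - 3*k + 2)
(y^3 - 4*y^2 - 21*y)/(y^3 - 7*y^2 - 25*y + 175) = y*(y + 3)/(y^2 - 25)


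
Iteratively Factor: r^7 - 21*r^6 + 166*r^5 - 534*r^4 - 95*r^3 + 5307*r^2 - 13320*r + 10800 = (r - 4)*(r^6 - 17*r^5 + 98*r^4 - 142*r^3 - 663*r^2 + 2655*r - 2700) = (r - 5)*(r - 4)*(r^5 - 12*r^4 + 38*r^3 + 48*r^2 - 423*r + 540) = (r - 5)*(r - 4)^2*(r^4 - 8*r^3 + 6*r^2 + 72*r - 135) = (r - 5)*(r - 4)^2*(r - 3)*(r^3 - 5*r^2 - 9*r + 45) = (r - 5)^2*(r - 4)^2*(r - 3)*(r^2 - 9) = (r - 5)^2*(r - 4)^2*(r - 3)*(r + 3)*(r - 3)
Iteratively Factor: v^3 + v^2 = (v)*(v^2 + v) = v*(v + 1)*(v)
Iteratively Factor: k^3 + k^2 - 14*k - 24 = (k - 4)*(k^2 + 5*k + 6) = (k - 4)*(k + 2)*(k + 3)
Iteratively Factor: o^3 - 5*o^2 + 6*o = (o - 3)*(o^2 - 2*o) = (o - 3)*(o - 2)*(o)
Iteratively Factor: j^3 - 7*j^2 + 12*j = (j)*(j^2 - 7*j + 12) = j*(j - 3)*(j - 4)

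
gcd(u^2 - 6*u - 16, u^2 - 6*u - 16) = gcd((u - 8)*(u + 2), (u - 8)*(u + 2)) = u^2 - 6*u - 16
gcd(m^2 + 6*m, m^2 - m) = m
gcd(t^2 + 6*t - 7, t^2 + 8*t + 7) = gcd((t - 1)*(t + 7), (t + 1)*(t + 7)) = t + 7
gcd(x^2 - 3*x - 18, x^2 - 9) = x + 3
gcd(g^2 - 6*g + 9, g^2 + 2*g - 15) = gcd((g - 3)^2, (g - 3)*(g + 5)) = g - 3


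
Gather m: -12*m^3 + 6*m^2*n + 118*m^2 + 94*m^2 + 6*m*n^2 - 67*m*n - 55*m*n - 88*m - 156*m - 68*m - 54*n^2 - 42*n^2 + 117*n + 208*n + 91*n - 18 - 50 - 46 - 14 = -12*m^3 + m^2*(6*n + 212) + m*(6*n^2 - 122*n - 312) - 96*n^2 + 416*n - 128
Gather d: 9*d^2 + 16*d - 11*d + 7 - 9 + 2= 9*d^2 + 5*d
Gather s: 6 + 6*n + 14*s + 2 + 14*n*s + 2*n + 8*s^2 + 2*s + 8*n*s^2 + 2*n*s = 8*n + s^2*(8*n + 8) + s*(16*n + 16) + 8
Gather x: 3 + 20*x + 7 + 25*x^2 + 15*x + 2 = 25*x^2 + 35*x + 12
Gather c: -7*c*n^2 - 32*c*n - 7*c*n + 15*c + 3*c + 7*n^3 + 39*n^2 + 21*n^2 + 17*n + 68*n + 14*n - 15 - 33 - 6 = c*(-7*n^2 - 39*n + 18) + 7*n^3 + 60*n^2 + 99*n - 54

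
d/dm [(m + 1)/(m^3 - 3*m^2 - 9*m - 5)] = 2*(2 - m)/(m^4 - 8*m^3 + 6*m^2 + 40*m + 25)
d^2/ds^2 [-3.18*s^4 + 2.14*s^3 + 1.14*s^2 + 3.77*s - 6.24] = -38.16*s^2 + 12.84*s + 2.28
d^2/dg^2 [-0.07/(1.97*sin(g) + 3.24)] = (0.271663*sin(g)^2 - 0.446796*sin(g) - 0.543326)/(1.97*sin(g) + 3.24)^3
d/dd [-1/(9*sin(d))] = cos(d)/(9*sin(d)^2)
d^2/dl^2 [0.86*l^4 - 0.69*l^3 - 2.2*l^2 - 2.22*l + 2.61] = 10.32*l^2 - 4.14*l - 4.4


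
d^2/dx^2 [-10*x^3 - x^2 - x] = -60*x - 2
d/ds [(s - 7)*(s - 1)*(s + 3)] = 3*s^2 - 10*s - 17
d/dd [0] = 0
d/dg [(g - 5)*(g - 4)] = 2*g - 9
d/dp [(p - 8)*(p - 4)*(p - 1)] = 3*p^2 - 26*p + 44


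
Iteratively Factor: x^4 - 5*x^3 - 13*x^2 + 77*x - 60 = (x - 3)*(x^3 - 2*x^2 - 19*x + 20) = (x - 3)*(x - 1)*(x^2 - x - 20) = (x - 3)*(x - 1)*(x + 4)*(x - 5)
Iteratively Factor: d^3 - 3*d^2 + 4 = (d - 2)*(d^2 - d - 2) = (d - 2)^2*(d + 1)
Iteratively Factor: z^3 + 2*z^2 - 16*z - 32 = (z - 4)*(z^2 + 6*z + 8) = (z - 4)*(z + 2)*(z + 4)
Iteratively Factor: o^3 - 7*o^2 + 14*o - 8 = (o - 4)*(o^2 - 3*o + 2) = (o - 4)*(o - 2)*(o - 1)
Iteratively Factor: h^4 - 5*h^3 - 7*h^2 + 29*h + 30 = (h + 1)*(h^3 - 6*h^2 - h + 30) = (h - 3)*(h + 1)*(h^2 - 3*h - 10) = (h - 3)*(h + 1)*(h + 2)*(h - 5)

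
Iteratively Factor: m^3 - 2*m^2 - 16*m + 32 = (m - 4)*(m^2 + 2*m - 8) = (m - 4)*(m - 2)*(m + 4)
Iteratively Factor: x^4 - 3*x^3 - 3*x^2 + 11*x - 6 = (x - 1)*(x^3 - 2*x^2 - 5*x + 6) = (x - 3)*(x - 1)*(x^2 + x - 2) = (x - 3)*(x - 1)^2*(x + 2)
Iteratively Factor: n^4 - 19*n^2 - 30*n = (n + 2)*(n^3 - 2*n^2 - 15*n) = (n + 2)*(n + 3)*(n^2 - 5*n) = (n - 5)*(n + 2)*(n + 3)*(n)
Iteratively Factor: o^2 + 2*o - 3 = (o - 1)*(o + 3)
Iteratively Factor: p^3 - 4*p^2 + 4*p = (p - 2)*(p^2 - 2*p) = p*(p - 2)*(p - 2)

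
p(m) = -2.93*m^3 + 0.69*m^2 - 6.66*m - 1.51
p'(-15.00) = -2005.11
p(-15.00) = 10142.39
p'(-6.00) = -331.38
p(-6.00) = 696.17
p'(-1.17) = -20.31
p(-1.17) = 11.92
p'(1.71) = -30.00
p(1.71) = -25.53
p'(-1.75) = -35.99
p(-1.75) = 27.96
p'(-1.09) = -18.61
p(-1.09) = 10.36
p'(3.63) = -117.48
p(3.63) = -156.74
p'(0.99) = -13.91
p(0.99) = -10.27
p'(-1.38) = -25.30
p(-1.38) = 16.70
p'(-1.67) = -33.48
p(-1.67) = 25.18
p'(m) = -8.79*m^2 + 1.38*m - 6.66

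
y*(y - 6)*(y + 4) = y^3 - 2*y^2 - 24*y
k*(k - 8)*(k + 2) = k^3 - 6*k^2 - 16*k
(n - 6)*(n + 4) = n^2 - 2*n - 24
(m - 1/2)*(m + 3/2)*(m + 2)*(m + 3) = m^4 + 6*m^3 + 41*m^2/4 + 9*m/4 - 9/2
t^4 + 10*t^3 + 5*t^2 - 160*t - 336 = (t - 4)*(t + 3)*(t + 4)*(t + 7)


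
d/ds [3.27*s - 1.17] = 3.27000000000000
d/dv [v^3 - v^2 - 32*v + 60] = 3*v^2 - 2*v - 32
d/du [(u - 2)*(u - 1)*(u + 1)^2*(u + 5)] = 5*u^4 + 16*u^3 - 24*u^2 - 28*u + 7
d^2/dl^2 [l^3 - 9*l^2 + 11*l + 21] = 6*l - 18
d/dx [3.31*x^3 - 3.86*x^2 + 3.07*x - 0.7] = 9.93*x^2 - 7.72*x + 3.07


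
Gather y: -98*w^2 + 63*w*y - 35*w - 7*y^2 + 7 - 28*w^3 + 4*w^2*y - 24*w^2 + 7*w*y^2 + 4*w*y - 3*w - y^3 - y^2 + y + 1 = -28*w^3 - 122*w^2 - 38*w - y^3 + y^2*(7*w - 8) + y*(4*w^2 + 67*w + 1) + 8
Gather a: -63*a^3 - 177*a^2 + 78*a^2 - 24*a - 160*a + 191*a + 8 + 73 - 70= -63*a^3 - 99*a^2 + 7*a + 11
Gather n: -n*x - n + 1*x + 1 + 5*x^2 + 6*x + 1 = n*(-x - 1) + 5*x^2 + 7*x + 2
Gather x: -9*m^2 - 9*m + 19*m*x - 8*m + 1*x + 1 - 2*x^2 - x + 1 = -9*m^2 + 19*m*x - 17*m - 2*x^2 + 2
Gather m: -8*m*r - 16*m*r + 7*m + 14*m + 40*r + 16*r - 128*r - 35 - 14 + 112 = m*(21 - 24*r) - 72*r + 63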